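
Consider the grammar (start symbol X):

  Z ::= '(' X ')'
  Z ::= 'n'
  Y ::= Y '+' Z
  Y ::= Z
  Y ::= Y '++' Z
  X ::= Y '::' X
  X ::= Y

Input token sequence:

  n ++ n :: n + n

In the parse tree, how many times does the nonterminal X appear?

[X [Y [Y [Z n]] ++ [Z n]] :: [X [Y [Y [Z n]] + [Z n]]]]

2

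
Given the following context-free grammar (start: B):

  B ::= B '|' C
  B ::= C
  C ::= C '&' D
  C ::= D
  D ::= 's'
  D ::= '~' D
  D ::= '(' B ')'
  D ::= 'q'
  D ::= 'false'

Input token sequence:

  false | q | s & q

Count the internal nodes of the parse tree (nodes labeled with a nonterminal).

11

[B [B [B [C [D false]]] | [C [D q]]] | [C [C [D s]] & [D q]]]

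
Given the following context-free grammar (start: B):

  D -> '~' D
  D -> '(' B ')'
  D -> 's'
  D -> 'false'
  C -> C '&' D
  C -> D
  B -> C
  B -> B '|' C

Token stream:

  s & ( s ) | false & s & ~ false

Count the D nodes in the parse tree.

7

[B [B [C [C [D s]] & [D ( [B [C [D s]]] )]]] | [C [C [C [D false]] & [D s]] & [D ~ [D false]]]]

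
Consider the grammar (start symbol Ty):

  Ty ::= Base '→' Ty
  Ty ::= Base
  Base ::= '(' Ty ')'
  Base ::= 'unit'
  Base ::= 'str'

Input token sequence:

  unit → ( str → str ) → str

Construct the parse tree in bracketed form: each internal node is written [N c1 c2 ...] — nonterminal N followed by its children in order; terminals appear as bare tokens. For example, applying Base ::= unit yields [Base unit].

Ty
Base → Ty
unit → Ty
unit → Base → Ty
unit → ( Ty ) → Ty
unit → ( Base → Ty ) → Ty
unit → ( str → Ty ) → Ty
unit → ( str → Base ) → Ty
unit → ( str → str ) → Ty
unit → ( str → str ) → Base
unit → ( str → str ) → str

[Ty [Base unit] → [Ty [Base ( [Ty [Base str] → [Ty [Base str]]] )] → [Ty [Base str]]]]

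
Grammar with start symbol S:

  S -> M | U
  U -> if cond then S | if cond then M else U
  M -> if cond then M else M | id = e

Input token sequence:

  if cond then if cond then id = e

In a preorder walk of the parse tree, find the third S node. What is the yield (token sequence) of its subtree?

[S [U if cond then [S [U if cond then [S [M id = e]]]]]]

id = e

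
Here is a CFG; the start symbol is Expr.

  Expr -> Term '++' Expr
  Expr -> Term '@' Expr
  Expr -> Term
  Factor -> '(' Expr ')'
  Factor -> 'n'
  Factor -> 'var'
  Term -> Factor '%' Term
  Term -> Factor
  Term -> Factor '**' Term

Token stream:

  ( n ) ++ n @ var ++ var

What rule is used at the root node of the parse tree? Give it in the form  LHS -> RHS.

Expr -> Term '++' Expr

[Expr [Term [Factor ( [Expr [Term [Factor n]]] )]] ++ [Expr [Term [Factor n]] @ [Expr [Term [Factor var]] ++ [Expr [Term [Factor var]]]]]]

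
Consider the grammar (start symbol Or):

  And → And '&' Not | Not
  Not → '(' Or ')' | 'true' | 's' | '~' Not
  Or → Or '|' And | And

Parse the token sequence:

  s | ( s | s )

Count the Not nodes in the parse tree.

[Or [Or [And [Not s]]] | [And [Not ( [Or [Or [And [Not s]]] | [And [Not s]]] )]]]

4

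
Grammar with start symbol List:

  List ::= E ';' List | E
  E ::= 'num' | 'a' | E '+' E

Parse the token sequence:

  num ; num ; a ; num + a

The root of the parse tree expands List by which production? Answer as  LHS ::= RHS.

[List [E num] ; [List [E num] ; [List [E a] ; [List [E [E num] + [E a]]]]]]

List ::= E ';' List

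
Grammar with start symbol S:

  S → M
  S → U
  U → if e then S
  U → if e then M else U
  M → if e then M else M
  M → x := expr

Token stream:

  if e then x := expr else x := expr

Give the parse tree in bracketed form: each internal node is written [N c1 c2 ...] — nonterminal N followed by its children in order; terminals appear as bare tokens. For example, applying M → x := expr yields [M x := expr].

[S [M if e then [M x := expr] else [M x := expr]]]

S
M
if e then M else M
if e then x := expr else M
if e then x := expr else x := expr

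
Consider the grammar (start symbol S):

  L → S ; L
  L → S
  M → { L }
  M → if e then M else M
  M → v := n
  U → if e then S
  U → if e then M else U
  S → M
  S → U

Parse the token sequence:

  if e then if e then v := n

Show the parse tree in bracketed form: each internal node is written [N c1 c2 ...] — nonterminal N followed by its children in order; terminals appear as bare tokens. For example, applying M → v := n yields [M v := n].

[S [U if e then [S [U if e then [S [M v := n]]]]]]

S
U
if e then S
if e then U
if e then if e then S
if e then if e then M
if e then if e then v := n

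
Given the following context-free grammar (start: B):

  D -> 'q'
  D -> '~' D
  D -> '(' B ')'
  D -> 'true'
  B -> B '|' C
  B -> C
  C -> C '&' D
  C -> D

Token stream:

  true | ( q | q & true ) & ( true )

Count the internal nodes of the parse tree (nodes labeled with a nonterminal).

19

[B [B [C [D true]]] | [C [C [D ( [B [B [C [D q]]] | [C [C [D q]] & [D true]]] )]] & [D ( [B [C [D true]]] )]]]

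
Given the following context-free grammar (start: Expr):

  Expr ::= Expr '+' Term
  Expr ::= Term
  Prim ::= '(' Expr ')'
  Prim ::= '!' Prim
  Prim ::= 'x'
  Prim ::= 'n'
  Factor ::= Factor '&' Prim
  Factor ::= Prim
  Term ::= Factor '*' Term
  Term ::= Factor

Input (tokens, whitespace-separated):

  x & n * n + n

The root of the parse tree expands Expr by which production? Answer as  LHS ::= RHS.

[Expr [Expr [Term [Factor [Factor [Prim x]] & [Prim n]] * [Term [Factor [Prim n]]]]] + [Term [Factor [Prim n]]]]

Expr ::= Expr '+' Term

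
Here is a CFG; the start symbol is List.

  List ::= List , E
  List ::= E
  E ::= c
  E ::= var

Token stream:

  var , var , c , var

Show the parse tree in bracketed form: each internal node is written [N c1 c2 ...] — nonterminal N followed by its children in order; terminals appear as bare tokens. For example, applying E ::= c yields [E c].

[List [List [List [List [E var]] , [E var]] , [E c]] , [E var]]

List
List , E
List , E , E
List , E , E , E
E , E , E , E
var , E , E , E
var , var , E , E
var , var , c , E
var , var , c , var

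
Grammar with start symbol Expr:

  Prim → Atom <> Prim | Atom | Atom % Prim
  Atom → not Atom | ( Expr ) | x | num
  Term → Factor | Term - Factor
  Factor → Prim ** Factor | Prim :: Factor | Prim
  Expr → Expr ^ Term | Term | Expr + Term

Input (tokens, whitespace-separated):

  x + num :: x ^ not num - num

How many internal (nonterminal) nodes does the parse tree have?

23

[Expr [Expr [Expr [Term [Factor [Prim [Atom x]]]]] + [Term [Factor [Prim [Atom num]] :: [Factor [Prim [Atom x]]]]]] ^ [Term [Term [Factor [Prim [Atom not [Atom num]]]]] - [Factor [Prim [Atom num]]]]]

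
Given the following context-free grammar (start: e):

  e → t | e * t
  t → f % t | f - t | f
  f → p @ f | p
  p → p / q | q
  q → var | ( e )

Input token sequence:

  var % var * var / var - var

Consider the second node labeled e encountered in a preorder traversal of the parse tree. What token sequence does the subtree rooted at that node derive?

var % var

[e [e [t [f [p [q var]]] % [t [f [p [q var]]]]]] * [t [f [p [p [q var]] / [q var]]] - [t [f [p [q var]]]]]]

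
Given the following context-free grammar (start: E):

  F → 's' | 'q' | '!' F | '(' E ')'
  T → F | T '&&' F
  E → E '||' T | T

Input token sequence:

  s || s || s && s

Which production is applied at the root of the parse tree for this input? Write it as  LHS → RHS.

E → E '||' T

[E [E [E [T [F s]]] || [T [F s]]] || [T [T [F s]] && [F s]]]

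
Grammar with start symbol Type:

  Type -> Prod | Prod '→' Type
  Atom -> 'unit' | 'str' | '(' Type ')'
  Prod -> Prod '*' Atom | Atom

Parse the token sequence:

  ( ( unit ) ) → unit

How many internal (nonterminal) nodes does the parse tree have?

[Type [Prod [Atom ( [Type [Prod [Atom ( [Type [Prod [Atom unit]]] )]]] )]] → [Type [Prod [Atom unit]]]]

12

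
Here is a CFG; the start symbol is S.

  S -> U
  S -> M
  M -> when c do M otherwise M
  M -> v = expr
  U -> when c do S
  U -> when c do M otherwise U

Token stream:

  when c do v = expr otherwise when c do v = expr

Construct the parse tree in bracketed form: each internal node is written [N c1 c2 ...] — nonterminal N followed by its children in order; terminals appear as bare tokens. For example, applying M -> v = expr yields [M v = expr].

[S [U when c do [M v = expr] otherwise [U when c do [S [M v = expr]]]]]

S
U
when c do M otherwise U
when c do v = expr otherwise U
when c do v = expr otherwise when c do S
when c do v = expr otherwise when c do M
when c do v = expr otherwise when c do v = expr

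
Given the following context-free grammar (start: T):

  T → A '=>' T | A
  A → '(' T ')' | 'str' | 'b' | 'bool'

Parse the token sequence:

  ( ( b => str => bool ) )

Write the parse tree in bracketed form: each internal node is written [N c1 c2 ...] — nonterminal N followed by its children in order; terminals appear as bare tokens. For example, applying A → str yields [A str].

T
A
( T )
( A )
( ( T ) )
( ( A => T ) )
( ( b => T ) )
( ( b => A => T ) )
( ( b => str => T ) )
( ( b => str => A ) )
( ( b => str => bool ) )

[T [A ( [T [A ( [T [A b] => [T [A str] => [T [A bool]]]] )]] )]]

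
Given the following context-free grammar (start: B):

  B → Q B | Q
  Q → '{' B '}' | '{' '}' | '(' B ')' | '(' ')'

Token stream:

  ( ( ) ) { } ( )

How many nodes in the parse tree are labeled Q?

4

[B [Q ( [B [Q ( )]] )] [B [Q { }] [B [Q ( )]]]]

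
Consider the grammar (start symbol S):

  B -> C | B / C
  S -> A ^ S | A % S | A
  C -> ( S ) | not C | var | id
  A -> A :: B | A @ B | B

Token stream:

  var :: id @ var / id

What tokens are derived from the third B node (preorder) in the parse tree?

var / id

[S [A [A [A [B [C var]]] :: [B [C id]]] @ [B [B [C var]] / [C id]]]]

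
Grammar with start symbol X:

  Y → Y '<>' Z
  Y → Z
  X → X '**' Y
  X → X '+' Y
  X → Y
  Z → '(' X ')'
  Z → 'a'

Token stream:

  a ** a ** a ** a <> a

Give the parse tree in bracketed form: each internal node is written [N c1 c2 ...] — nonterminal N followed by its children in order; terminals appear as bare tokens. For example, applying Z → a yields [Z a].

[X [X [X [X [Y [Z a]]] ** [Y [Z a]]] ** [Y [Z a]]] ** [Y [Y [Z a]] <> [Z a]]]

X
X ** Y
X ** Y ** Y
X ** Y ** Y ** Y
Y ** Y ** Y ** Y
Z ** Y ** Y ** Y
a ** Y ** Y ** Y
a ** Z ** Y ** Y
a ** a ** Y ** Y
a ** a ** Z ** Y
a ** a ** a ** Y
a ** a ** a ** Y <> Z
a ** a ** a ** Z <> Z
a ** a ** a ** a <> Z
a ** a ** a ** a <> a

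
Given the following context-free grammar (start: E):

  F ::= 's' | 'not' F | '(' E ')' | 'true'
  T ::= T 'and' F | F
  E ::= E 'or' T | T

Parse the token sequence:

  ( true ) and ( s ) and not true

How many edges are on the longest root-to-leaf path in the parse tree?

8

[E [T [T [T [F ( [E [T [F true]]] )]] and [F ( [E [T [F s]]] )]] and [F not [F true]]]]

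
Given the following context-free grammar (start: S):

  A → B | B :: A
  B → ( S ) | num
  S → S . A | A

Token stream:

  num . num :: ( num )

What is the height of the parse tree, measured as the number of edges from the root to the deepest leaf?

[S [S [A [B num]]] . [A [B num] :: [A [B ( [S [A [B num]]] )]]]]

7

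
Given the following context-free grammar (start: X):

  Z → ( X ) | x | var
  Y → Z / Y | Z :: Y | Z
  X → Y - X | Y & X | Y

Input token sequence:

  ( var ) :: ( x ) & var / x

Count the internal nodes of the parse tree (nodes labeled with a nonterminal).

16

[X [Y [Z ( [X [Y [Z var]]] )] :: [Y [Z ( [X [Y [Z x]]] )]]] & [X [Y [Z var] / [Y [Z x]]]]]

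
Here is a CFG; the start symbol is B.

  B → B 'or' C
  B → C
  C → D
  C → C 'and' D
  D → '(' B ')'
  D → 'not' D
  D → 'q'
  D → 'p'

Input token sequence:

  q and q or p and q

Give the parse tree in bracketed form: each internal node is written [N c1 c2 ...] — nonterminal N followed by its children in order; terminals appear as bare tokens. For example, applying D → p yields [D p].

[B [B [C [C [D q]] and [D q]]] or [C [C [D p]] and [D q]]]

B
B or C
C or C
C and D or C
D and D or C
q and D or C
q and q or C
q and q or C and D
q and q or D and D
q and q or p and D
q and q or p and q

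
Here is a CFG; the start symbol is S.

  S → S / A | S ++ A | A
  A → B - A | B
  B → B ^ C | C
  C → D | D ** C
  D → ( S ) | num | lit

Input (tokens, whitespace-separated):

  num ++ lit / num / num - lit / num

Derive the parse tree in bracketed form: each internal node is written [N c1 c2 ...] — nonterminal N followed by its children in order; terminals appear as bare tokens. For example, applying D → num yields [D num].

[S [S [S [S [S [A [B [C [D num]]]]] ++ [A [B [C [D lit]]]]] / [A [B [C [D num]]]]] / [A [B [C [D num]]] - [A [B [C [D lit]]]]]] / [A [B [C [D num]]]]]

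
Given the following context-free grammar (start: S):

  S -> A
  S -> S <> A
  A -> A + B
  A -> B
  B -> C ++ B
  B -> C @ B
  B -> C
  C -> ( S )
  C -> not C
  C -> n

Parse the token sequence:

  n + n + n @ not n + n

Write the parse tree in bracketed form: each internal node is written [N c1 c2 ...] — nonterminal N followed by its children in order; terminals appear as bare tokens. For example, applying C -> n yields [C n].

S
A
A + B
A + B + B
A + B + B + B
B + B + B + B
C + B + B + B
n + B + B + B
n + C + B + B
n + n + B + B
n + n + C @ B + B
n + n + n @ B + B
n + n + n @ C + B
n + n + n @ not C + B
n + n + n @ not n + B
n + n + n @ not n + C
n + n + n @ not n + n

[S [A [A [A [A [B [C n]]] + [B [C n]]] + [B [C n] @ [B [C not [C n]]]]] + [B [C n]]]]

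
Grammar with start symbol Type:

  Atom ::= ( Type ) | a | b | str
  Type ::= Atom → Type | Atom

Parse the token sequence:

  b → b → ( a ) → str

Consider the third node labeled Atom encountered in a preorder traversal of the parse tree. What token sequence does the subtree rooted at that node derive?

[Type [Atom b] → [Type [Atom b] → [Type [Atom ( [Type [Atom a]] )] → [Type [Atom str]]]]]

( a )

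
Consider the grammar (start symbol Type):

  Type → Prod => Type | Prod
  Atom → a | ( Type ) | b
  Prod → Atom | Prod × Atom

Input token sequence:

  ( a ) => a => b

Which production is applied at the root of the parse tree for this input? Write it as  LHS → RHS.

[Type [Prod [Atom ( [Type [Prod [Atom a]]] )]] => [Type [Prod [Atom a]] => [Type [Prod [Atom b]]]]]

Type → Prod => Type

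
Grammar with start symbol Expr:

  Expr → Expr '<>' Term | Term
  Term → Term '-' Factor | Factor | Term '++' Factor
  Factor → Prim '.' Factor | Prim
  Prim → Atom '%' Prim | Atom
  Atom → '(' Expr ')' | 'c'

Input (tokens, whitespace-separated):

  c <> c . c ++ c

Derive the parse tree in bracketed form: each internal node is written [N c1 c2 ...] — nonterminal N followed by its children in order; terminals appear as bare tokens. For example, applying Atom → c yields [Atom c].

[Expr [Expr [Term [Factor [Prim [Atom c]]]]] <> [Term [Term [Factor [Prim [Atom c]] . [Factor [Prim [Atom c]]]]] ++ [Factor [Prim [Atom c]]]]]

Expr
Expr <> Term
Term <> Term
Factor <> Term
Prim <> Term
Atom <> Term
c <> Term
c <> Term ++ Factor
c <> Factor ++ Factor
c <> Prim . Factor ++ Factor
c <> Atom . Factor ++ Factor
c <> c . Factor ++ Factor
c <> c . Prim ++ Factor
c <> c . Atom ++ Factor
c <> c . c ++ Factor
c <> c . c ++ Prim
c <> c . c ++ Atom
c <> c . c ++ c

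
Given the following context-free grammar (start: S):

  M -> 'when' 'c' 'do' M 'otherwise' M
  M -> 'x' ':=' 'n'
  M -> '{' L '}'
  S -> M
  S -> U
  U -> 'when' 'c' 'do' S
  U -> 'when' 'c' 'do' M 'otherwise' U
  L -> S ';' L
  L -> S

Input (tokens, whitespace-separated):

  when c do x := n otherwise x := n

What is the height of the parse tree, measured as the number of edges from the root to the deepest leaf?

3

[S [M when c do [M x := n] otherwise [M x := n]]]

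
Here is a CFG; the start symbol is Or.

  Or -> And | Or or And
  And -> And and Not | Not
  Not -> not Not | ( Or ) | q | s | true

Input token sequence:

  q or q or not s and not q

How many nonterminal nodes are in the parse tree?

13

[Or [Or [Or [And [Not q]]] or [And [Not q]]] or [And [And [Not not [Not s]]] and [Not not [Not q]]]]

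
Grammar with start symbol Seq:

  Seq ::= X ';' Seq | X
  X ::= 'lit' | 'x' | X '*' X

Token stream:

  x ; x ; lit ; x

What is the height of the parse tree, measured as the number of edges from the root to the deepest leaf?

[Seq [X x] ; [Seq [X x] ; [Seq [X lit] ; [Seq [X x]]]]]

5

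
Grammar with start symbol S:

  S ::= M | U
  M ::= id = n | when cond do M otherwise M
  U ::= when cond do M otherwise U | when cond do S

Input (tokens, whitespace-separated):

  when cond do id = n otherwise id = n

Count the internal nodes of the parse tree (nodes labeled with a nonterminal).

[S [M when cond do [M id = n] otherwise [M id = n]]]

4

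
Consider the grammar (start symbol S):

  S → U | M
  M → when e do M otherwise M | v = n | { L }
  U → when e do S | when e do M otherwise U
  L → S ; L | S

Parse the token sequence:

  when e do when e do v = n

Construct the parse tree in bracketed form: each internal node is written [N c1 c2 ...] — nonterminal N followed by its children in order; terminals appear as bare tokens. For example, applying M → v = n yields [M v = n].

[S [U when e do [S [U when e do [S [M v = n]]]]]]

S
U
when e do S
when e do U
when e do when e do S
when e do when e do M
when e do when e do v = n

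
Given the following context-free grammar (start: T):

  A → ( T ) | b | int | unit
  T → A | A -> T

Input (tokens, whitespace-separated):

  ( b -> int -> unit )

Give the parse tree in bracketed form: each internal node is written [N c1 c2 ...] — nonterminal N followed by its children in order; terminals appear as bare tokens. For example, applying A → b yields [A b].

T
A
( T )
( A -> T )
( b -> T )
( b -> A -> T )
( b -> int -> T )
( b -> int -> A )
( b -> int -> unit )

[T [A ( [T [A b] -> [T [A int] -> [T [A unit]]]] )]]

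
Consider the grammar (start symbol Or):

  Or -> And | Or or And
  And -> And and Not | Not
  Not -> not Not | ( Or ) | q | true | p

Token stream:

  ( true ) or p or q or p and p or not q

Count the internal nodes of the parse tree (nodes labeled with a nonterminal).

[Or [Or [Or [Or [Or [And [Not ( [Or [And [Not true]]] )]]] or [And [Not p]]] or [And [Not q]]] or [And [And [Not p]] and [Not p]]] or [And [Not not [Not q]]]]

21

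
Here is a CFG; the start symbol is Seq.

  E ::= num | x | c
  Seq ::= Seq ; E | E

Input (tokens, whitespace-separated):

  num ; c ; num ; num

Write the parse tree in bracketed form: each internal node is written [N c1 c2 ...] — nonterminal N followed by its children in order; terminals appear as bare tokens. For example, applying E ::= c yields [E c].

[Seq [Seq [Seq [Seq [E num]] ; [E c]] ; [E num]] ; [E num]]

Seq
Seq ; E
Seq ; E ; E
Seq ; E ; E ; E
E ; E ; E ; E
num ; E ; E ; E
num ; c ; E ; E
num ; c ; num ; E
num ; c ; num ; num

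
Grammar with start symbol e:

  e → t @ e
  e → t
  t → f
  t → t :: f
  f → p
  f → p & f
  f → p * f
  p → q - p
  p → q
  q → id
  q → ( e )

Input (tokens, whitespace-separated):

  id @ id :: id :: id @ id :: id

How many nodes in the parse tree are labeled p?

[e [t [f [p [q id]]]] @ [e [t [t [t [f [p [q id]]]] :: [f [p [q id]]]] :: [f [p [q id]]]] @ [e [t [t [f [p [q id]]]] :: [f [p [q id]]]]]]]

6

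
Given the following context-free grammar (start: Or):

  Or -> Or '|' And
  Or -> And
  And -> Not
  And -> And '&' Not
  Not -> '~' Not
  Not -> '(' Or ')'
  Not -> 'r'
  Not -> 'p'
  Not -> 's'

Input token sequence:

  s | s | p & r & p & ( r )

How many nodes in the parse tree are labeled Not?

[Or [Or [Or [And [Not s]]] | [And [Not s]]] | [And [And [And [And [Not p]] & [Not r]] & [Not p]] & [Not ( [Or [And [Not r]]] )]]]

7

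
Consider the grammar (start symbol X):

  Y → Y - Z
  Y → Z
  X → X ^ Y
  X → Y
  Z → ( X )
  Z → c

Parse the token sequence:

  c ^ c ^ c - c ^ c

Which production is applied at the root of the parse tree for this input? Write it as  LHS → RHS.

X → X ^ Y

[X [X [X [X [Y [Z c]]] ^ [Y [Z c]]] ^ [Y [Y [Z c]] - [Z c]]] ^ [Y [Z c]]]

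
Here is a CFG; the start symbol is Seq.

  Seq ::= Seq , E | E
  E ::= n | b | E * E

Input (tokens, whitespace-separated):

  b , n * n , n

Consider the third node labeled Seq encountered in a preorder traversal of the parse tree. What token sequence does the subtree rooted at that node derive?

[Seq [Seq [Seq [E b]] , [E [E n] * [E n]]] , [E n]]

b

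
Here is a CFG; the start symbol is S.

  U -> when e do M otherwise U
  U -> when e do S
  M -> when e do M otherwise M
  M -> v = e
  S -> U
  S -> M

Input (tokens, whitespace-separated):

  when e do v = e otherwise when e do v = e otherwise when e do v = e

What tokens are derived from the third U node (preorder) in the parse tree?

when e do v = e

[S [U when e do [M v = e] otherwise [U when e do [M v = e] otherwise [U when e do [S [M v = e]]]]]]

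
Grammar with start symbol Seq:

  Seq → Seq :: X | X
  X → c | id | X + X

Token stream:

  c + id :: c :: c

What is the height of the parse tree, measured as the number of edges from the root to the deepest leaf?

[Seq [Seq [Seq [X [X c] + [X id]]] :: [X c]] :: [X c]]

5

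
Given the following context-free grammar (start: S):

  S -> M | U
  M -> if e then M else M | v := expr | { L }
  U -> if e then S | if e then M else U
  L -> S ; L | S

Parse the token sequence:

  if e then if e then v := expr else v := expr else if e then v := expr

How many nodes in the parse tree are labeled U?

[S [U if e then [M if e then [M v := expr] else [M v := expr]] else [U if e then [S [M v := expr]]]]]

2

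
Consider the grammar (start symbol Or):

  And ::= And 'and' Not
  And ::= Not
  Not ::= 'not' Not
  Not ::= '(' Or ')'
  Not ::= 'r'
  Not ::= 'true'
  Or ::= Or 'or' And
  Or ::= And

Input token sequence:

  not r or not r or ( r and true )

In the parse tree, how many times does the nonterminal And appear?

5

[Or [Or [Or [And [Not not [Not r]]]] or [And [Not not [Not r]]]] or [And [Not ( [Or [And [And [Not r]] and [Not true]]] )]]]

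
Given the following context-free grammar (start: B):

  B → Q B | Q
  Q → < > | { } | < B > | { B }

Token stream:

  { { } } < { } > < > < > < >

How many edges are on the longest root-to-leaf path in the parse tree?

6

[B [Q { [B [Q { }]] }] [B [Q < [B [Q { }]] >] [B [Q < >] [B [Q < >] [B [Q < >]]]]]]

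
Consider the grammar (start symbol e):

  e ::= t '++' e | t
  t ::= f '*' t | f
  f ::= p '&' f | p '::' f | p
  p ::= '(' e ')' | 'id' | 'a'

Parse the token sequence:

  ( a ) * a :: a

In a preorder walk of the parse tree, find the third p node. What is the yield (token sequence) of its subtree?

a

[e [t [f [p ( [e [t [f [p a]]]] )]] * [t [f [p a] :: [f [p a]]]]]]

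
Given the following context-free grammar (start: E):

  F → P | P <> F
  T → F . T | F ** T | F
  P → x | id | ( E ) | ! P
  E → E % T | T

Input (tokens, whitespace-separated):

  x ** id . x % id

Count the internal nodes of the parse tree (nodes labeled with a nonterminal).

[E [E [T [F [P x]] ** [T [F [P id]] . [T [F [P x]]]]]] % [T [F [P id]]]]

14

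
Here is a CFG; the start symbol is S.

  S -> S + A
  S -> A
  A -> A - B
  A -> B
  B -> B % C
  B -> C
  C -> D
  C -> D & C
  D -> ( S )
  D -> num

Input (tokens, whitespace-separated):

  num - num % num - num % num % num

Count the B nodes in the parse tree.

[S [A [A [A [B [C [D num]]]] - [B [B [C [D num]]] % [C [D num]]]] - [B [B [B [C [D num]]] % [C [D num]]] % [C [D num]]]]]

6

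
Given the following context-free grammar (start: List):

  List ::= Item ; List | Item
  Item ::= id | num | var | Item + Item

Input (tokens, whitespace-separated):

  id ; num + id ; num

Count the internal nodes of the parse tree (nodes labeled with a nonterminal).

8

[List [Item id] ; [List [Item [Item num] + [Item id]] ; [List [Item num]]]]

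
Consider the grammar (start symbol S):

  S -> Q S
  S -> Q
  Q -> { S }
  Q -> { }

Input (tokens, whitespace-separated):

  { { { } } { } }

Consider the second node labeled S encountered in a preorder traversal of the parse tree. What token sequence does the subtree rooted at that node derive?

[S [Q { [S [Q { [S [Q { }]] }] [S [Q { }]]] }]]

{ { } } { }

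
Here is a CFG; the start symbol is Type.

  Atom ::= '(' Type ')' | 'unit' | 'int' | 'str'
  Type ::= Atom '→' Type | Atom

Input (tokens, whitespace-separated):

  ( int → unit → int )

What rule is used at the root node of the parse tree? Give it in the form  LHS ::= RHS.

[Type [Atom ( [Type [Atom int] → [Type [Atom unit] → [Type [Atom int]]]] )]]

Type ::= Atom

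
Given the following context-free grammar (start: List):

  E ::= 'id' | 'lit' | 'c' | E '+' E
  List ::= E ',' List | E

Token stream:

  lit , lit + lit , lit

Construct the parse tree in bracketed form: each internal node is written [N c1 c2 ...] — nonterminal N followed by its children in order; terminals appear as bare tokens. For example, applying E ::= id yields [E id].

[List [E lit] , [List [E [E lit] + [E lit]] , [List [E lit]]]]

List
E , List
lit , List
lit , E , List
lit , E + E , List
lit , lit + E , List
lit , lit + lit , List
lit , lit + lit , E
lit , lit + lit , lit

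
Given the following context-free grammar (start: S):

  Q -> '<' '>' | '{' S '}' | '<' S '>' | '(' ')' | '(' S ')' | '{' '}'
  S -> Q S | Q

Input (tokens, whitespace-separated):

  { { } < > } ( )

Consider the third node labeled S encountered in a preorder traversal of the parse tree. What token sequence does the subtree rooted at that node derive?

[S [Q { [S [Q { }] [S [Q < >]]] }] [S [Q ( )]]]

< >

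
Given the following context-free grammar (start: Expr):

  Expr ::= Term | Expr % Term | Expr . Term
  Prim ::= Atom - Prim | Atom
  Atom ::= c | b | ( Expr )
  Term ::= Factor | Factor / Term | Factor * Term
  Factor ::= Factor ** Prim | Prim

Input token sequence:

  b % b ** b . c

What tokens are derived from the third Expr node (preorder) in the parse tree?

[Expr [Expr [Expr [Term [Factor [Prim [Atom b]]]]] % [Term [Factor [Factor [Prim [Atom b]]] ** [Prim [Atom b]]]]] . [Term [Factor [Prim [Atom c]]]]]

b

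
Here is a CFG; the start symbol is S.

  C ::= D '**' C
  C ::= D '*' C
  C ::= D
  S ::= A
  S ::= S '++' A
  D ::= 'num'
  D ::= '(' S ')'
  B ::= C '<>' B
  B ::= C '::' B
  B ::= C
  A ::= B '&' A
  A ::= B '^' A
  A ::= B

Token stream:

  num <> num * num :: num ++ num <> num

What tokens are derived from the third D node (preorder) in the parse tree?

num

[S [S [A [B [C [D num]] <> [B [C [D num] * [C [D num]]] :: [B [C [D num]]]]]]] ++ [A [B [C [D num]] <> [B [C [D num]]]]]]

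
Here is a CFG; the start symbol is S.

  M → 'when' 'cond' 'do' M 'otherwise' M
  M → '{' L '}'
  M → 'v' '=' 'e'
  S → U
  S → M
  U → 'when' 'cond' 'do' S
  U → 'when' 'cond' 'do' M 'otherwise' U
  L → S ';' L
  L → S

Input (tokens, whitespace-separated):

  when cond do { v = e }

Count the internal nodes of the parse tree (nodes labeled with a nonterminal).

7

[S [U when cond do [S [M { [L [S [M v = e]]] }]]]]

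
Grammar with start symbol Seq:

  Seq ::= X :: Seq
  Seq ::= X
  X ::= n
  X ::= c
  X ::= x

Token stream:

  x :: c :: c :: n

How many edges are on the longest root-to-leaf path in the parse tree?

[Seq [X x] :: [Seq [X c] :: [Seq [X c] :: [Seq [X n]]]]]

5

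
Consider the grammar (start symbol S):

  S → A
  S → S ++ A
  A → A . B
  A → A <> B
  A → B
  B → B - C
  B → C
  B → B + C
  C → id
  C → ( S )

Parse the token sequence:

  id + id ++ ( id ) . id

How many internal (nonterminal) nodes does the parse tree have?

[S [S [A [B [B [C id]] + [C id]]]] ++ [A [A [B [C ( [S [A [B [C id]]]] )]]] . [B [C id]]]]

17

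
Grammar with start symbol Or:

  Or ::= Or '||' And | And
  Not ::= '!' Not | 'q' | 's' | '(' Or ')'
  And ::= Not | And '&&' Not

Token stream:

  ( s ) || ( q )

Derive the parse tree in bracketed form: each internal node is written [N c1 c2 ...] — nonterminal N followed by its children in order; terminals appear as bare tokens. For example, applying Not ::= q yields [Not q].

Or
Or || And
And || And
Not || And
( Or ) || And
( And ) || And
( Not ) || And
( s ) || And
( s ) || Not
( s ) || ( Or )
( s ) || ( And )
( s ) || ( Not )
( s ) || ( q )

[Or [Or [And [Not ( [Or [And [Not s]]] )]]] || [And [Not ( [Or [And [Not q]]] )]]]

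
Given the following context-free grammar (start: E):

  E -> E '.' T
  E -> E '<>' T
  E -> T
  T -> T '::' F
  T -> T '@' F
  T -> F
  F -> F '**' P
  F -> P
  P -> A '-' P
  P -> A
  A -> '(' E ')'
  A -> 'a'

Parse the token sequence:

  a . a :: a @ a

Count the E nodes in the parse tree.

[E [E [T [F [P [A a]]]]] . [T [T [T [F [P [A a]]]] :: [F [P [A a]]]] @ [F [P [A a]]]]]

2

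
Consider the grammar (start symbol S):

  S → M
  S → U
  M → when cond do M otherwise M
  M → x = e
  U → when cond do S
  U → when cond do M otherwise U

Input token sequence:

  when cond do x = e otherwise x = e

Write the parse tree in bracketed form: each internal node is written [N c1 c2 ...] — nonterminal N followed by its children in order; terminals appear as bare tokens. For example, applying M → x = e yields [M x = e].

S
M
when cond do M otherwise M
when cond do x = e otherwise M
when cond do x = e otherwise x = e

[S [M when cond do [M x = e] otherwise [M x = e]]]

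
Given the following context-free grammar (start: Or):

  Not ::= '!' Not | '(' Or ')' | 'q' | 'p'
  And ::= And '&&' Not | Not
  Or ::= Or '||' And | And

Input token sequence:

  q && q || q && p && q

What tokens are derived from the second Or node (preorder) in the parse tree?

[Or [Or [And [And [Not q]] && [Not q]]] || [And [And [And [Not q]] && [Not p]] && [Not q]]]

q && q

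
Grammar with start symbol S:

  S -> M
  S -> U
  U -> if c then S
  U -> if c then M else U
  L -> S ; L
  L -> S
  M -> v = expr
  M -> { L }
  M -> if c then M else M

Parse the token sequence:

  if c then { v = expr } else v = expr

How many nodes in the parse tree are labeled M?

[S [M if c then [M { [L [S [M v = expr]]] }] else [M v = expr]]]

4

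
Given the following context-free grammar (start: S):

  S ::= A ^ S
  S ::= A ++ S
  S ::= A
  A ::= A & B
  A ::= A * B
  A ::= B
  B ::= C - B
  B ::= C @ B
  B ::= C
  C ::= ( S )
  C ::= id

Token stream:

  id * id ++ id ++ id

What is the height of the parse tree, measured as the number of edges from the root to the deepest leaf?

[S [A [A [B [C id]]] * [B [C id]]] ++ [S [A [B [C id]]] ++ [S [A [B [C id]]]]]]

6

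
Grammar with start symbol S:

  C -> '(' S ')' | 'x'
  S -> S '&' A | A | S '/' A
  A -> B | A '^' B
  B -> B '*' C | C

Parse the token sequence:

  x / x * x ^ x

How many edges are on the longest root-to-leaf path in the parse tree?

[S [S [A [B [C x]]]] / [A [A [B [B [C x]] * [C x]]] ^ [B [C x]]]]

6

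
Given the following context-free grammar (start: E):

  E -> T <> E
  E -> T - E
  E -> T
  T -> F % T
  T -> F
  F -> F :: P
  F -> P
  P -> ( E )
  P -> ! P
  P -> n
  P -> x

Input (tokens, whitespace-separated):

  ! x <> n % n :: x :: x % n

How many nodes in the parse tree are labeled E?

[E [T [F [P ! [P x]]]] <> [E [T [F [P n]] % [T [F [F [F [P n]] :: [P x]] :: [P x]] % [T [F [P n]]]]]]]

2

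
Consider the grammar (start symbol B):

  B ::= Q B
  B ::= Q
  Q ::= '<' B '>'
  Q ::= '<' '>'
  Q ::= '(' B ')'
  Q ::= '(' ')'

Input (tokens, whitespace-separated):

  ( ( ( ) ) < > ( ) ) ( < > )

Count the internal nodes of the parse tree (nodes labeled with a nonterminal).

[B [Q ( [B [Q ( [B [Q ( )]] )] [B [Q < >] [B [Q ( )]]]] )] [B [Q ( [B [Q < >]] )]]]

14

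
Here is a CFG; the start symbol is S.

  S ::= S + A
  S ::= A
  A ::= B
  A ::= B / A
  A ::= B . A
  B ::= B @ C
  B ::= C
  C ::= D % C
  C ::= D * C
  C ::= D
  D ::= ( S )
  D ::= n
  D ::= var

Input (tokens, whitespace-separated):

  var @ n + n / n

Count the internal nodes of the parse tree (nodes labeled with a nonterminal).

17

[S [S [A [B [B [C [D var]]] @ [C [D n]]]]] + [A [B [C [D n]]] / [A [B [C [D n]]]]]]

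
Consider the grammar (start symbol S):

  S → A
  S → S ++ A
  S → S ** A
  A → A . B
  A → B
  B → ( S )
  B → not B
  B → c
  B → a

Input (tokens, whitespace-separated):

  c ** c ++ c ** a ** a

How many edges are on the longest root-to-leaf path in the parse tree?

[S [S [S [S [S [A [B c]]] ** [A [B c]]] ++ [A [B c]]] ** [A [B a]]] ** [A [B a]]]

7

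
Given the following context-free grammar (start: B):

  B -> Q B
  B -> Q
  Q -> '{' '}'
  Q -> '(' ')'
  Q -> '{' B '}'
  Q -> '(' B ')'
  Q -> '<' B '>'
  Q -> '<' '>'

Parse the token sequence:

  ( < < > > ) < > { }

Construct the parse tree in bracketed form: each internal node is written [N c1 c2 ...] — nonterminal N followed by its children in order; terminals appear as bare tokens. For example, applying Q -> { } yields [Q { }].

B
Q B
( B ) B
( Q ) B
( < B > ) B
( < Q > ) B
( < < > > ) B
( < < > > ) Q B
( < < > > ) < > B
( < < > > ) < > Q
( < < > > ) < > { }

[B [Q ( [B [Q < [B [Q < >]] >]] )] [B [Q < >] [B [Q { }]]]]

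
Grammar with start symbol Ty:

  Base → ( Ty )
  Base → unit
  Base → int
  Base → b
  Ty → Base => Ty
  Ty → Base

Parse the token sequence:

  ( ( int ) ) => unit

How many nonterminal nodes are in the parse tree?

8

[Ty [Base ( [Ty [Base ( [Ty [Base int]] )]] )] => [Ty [Base unit]]]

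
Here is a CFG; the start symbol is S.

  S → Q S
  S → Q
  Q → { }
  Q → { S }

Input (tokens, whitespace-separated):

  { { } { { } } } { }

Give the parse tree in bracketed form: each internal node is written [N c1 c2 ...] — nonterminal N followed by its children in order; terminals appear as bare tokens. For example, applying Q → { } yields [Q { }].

S
Q S
{ S } S
{ Q S } S
{ { } S } S
{ { } Q } S
{ { } { S } } S
{ { } { Q } } S
{ { } { { } } } S
{ { } { { } } } Q
{ { } { { } } } { }

[S [Q { [S [Q { }] [S [Q { [S [Q { }]] }]]] }] [S [Q { }]]]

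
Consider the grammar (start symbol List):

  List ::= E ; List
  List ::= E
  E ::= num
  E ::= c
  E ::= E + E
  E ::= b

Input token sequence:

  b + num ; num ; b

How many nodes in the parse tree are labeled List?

3

[List [E [E b] + [E num]] ; [List [E num] ; [List [E b]]]]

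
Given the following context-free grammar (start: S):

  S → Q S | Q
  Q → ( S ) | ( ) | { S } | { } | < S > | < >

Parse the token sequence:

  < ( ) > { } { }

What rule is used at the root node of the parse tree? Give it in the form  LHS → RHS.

S → Q S

[S [Q < [S [Q ( )]] >] [S [Q { }] [S [Q { }]]]]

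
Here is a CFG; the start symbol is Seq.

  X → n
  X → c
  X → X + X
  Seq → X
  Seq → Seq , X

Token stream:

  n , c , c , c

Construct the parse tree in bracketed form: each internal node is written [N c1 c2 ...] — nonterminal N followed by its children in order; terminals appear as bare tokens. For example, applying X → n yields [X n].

[Seq [Seq [Seq [Seq [X n]] , [X c]] , [X c]] , [X c]]

Seq
Seq , X
Seq , X , X
Seq , X , X , X
X , X , X , X
n , X , X , X
n , c , X , X
n , c , c , X
n , c , c , c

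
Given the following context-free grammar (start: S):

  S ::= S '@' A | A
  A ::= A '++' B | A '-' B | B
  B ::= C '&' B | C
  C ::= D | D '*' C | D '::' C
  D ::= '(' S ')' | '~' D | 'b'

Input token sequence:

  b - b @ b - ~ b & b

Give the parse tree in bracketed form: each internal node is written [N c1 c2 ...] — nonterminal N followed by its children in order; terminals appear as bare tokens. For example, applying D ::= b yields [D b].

S
S @ A
A @ A
A - B @ A
B - B @ A
C - B @ A
D - B @ A
b - B @ A
b - C @ A
b - D @ A
b - b @ A
b - b @ A - B
b - b @ B - B
b - b @ C - B
b - b @ D - B
b - b @ b - B
b - b @ b - C & B
b - b @ b - D & B
b - b @ b - ~ D & B
b - b @ b - ~ b & B
b - b @ b - ~ b & C
b - b @ b - ~ b & D
b - b @ b - ~ b & b

[S [S [A [A [B [C [D b]]]] - [B [C [D b]]]]] @ [A [A [B [C [D b]]]] - [B [C [D ~ [D b]]] & [B [C [D b]]]]]]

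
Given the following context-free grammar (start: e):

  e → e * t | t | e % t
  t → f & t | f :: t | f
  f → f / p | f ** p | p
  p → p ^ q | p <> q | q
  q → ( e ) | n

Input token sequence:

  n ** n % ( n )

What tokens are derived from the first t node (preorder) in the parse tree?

[e [e [t [f [f [p [q n]]] ** [p [q n]]]]] % [t [f [p [q ( [e [t [f [p [q n]]]]] )]]]]]

n ** n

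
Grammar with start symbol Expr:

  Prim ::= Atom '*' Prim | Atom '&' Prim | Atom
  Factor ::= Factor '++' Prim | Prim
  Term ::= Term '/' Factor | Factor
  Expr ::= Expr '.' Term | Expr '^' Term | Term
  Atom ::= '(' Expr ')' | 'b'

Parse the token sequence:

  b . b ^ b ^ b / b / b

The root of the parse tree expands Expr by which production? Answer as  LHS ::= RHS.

[Expr [Expr [Expr [Expr [Term [Factor [Prim [Atom b]]]]] . [Term [Factor [Prim [Atom b]]]]] ^ [Term [Factor [Prim [Atom b]]]]] ^ [Term [Term [Term [Factor [Prim [Atom b]]]] / [Factor [Prim [Atom b]]]] / [Factor [Prim [Atom b]]]]]

Expr ::= Expr '^' Term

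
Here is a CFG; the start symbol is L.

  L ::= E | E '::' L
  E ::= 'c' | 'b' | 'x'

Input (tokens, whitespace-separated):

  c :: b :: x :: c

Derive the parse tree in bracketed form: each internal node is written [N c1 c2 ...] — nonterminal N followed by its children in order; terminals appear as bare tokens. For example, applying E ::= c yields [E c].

L
E :: L
c :: L
c :: E :: L
c :: b :: L
c :: b :: E :: L
c :: b :: x :: L
c :: b :: x :: E
c :: b :: x :: c

[L [E c] :: [L [E b] :: [L [E x] :: [L [E c]]]]]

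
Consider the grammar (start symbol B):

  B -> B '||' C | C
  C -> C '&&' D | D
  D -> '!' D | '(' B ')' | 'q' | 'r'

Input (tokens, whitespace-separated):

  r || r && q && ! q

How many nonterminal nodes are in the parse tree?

11

[B [B [C [D r]]] || [C [C [C [D r]] && [D q]] && [D ! [D q]]]]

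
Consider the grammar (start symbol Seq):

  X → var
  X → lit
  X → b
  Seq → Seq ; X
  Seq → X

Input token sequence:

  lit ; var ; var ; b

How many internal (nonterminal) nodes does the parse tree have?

8

[Seq [Seq [Seq [Seq [X lit]] ; [X var]] ; [X var]] ; [X b]]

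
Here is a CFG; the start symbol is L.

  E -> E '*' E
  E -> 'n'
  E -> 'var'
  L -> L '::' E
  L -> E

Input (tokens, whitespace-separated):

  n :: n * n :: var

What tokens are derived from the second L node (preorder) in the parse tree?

n :: n * n

[L [L [L [E n]] :: [E [E n] * [E n]]] :: [E var]]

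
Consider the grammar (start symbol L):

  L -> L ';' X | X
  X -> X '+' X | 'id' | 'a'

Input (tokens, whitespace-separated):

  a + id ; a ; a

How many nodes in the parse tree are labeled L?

3

[L [L [L [X [X a] + [X id]]] ; [X a]] ; [X a]]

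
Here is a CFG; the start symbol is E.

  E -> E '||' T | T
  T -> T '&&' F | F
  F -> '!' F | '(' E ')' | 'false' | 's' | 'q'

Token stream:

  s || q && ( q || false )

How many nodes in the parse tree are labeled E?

[E [E [T [F s]]] || [T [T [F q]] && [F ( [E [E [T [F q]]] || [T [F false]]] )]]]

4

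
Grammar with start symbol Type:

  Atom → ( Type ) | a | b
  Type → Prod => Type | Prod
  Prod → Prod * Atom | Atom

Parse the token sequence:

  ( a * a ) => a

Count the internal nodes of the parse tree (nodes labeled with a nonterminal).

11

[Type [Prod [Atom ( [Type [Prod [Prod [Atom a]] * [Atom a]]] )]] => [Type [Prod [Atom a]]]]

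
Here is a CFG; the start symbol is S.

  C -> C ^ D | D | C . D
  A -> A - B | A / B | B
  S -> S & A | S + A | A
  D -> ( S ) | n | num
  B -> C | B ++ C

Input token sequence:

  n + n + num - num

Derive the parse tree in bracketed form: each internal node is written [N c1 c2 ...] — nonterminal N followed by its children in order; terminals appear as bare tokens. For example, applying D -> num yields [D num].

S
S + A
S + A + A
A + A + A
B + A + A
C + A + A
D + A + A
n + A + A
n + B + A
n + C + A
n + D + A
n + n + A
n + n + A - B
n + n + B - B
n + n + C - B
n + n + D - B
n + n + num - B
n + n + num - C
n + n + num - D
n + n + num - num

[S [S [S [A [B [C [D n]]]]] + [A [B [C [D n]]]]] + [A [A [B [C [D num]]]] - [B [C [D num]]]]]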